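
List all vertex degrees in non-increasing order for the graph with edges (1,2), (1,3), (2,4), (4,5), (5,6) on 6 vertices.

Step 1: Count edges incident to each vertex:
  deg(1) = 2 (neighbors: 2, 3)
  deg(2) = 2 (neighbors: 1, 4)
  deg(3) = 1 (neighbors: 1)
  deg(4) = 2 (neighbors: 2, 5)
  deg(5) = 2 (neighbors: 4, 6)
  deg(6) = 1 (neighbors: 5)

Step 2: Sort degrees in non-increasing order:
  Degrees: [2, 2, 1, 2, 2, 1] -> sorted: [2, 2, 2, 2, 1, 1]

Degree sequence: [2, 2, 2, 2, 1, 1]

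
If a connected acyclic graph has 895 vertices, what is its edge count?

A tree on n vertices always has exactly n - 1 edges.
For n = 895: edges = 895 - 1 = 894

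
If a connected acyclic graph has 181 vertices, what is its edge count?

A tree on n vertices always has exactly n - 1 edges.
For n = 181: edges = 181 - 1 = 180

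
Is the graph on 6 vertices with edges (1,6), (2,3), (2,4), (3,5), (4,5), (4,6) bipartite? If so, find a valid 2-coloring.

Step 1: Attempt 2-coloring using BFS:
  Start at vertex 1, assign color 0
  Color vertex 6 with color 1 (neighbor of 1)
  Color vertex 4 with color 0 (neighbor of 6)
  Color vertex 2 with color 1 (neighbor of 4)
  Color vertex 5 with color 1 (neighbor of 4)
  Color vertex 3 with color 0 (neighbor of 2)

Step 2: 2-coloring succeeded. No conflicts found.
  Set A (color 0): {1, 3, 4}
  Set B (color 1): {2, 5, 6}

The graph is bipartite with partition {1, 3, 4}, {2, 5, 6}.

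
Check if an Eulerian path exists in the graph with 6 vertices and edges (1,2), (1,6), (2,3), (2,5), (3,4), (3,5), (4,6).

Step 1: Find the degree of each vertex:
  deg(1) = 2
  deg(2) = 3
  deg(3) = 3
  deg(4) = 2
  deg(5) = 2
  deg(6) = 2

Step 2: Count vertices with odd degree:
  Odd-degree vertices: 2, 3 (2 total)

Step 3: Apply Euler's theorem:
  - Eulerian circuit exists iff graph is connected and all vertices have even degree
  - Eulerian path exists iff graph is connected and has 0 or 2 odd-degree vertices

Graph is connected with exactly 2 odd-degree vertices (2, 3).
Eulerian path exists (starting and ending at the odd-degree vertices), but no Eulerian circuit.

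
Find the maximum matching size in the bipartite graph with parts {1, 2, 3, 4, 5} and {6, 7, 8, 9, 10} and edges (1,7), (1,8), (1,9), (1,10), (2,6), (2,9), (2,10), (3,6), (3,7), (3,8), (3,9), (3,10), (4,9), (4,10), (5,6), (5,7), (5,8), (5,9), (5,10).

Step 1: List the neighbors of each left vertex:
  1: 7, 8, 9, 10
  2: 6, 9, 10
  3: 6, 7, 8, 9, 10
  4: 9, 10
  5: 6, 7, 8, 9, 10

Step 2: Greedily match left vertices, then look for augmenting paths:
  Match 1 -- 7
  Match 2 -- 6
  Match 3 -- 8
  Match 4 -- 9
  Match 5 -- 10
  No augmenting path remains.

Step 3: Verify this is maximum:
  Matching size 5 = min(|L|, |R|) = min(5, 5), which is an upper bound, so this matching is maximum.

Maximum matching: {(1,7), (2,6), (3,8), (4,9), (5,10)}
Size: 5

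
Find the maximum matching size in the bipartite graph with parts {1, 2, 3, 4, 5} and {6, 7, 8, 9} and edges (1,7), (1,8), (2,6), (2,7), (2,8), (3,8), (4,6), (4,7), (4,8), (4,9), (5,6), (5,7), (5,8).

Step 1: List the neighbors of each left vertex:
  1: 7, 8
  2: 6, 7, 8
  3: 8
  4: 6, 7, 8, 9
  5: 6, 7, 8

Step 2: Greedily match left vertices, then look for augmenting paths:
  Match 1 -- 7
  Match 2 -- 6
  Match 3 -- 8
  Match 4 -- 9
  No augmenting path remains.

Step 3: Verify this is maximum:
  Matching size 4 = min(|L|, |R|) = min(5, 4), which is an upper bound, so this matching is maximum.

Maximum matching: {(1,7), (2,6), (3,8), (4,9)}
Size: 4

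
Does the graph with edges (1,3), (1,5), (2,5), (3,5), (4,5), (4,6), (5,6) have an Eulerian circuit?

Step 1: Find the degree of each vertex:
  deg(1) = 2
  deg(2) = 1
  deg(3) = 2
  deg(4) = 2
  deg(5) = 5
  deg(6) = 2

Step 2: Count vertices with odd degree:
  Odd-degree vertices: 2, 5 (2 total)

Step 3: Apply Euler's theorem:
  - Eulerian circuit exists iff graph is connected and all vertices have even degree
  - Eulerian path exists iff graph is connected and has 0 or 2 odd-degree vertices

Graph is connected with exactly 2 odd-degree vertices (2, 5).
Eulerian path exists (starting and ending at the odd-degree vertices), but no Eulerian circuit.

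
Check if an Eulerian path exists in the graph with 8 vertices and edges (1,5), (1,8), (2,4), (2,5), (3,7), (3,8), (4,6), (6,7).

Step 1: Find the degree of each vertex:
  deg(1) = 2
  deg(2) = 2
  deg(3) = 2
  deg(4) = 2
  deg(5) = 2
  deg(6) = 2
  deg(7) = 2
  deg(8) = 2

Step 2: Count vertices with odd degree:
  All vertices have even degree (0 odd-degree vertices)

Step 3: Apply Euler's theorem:
  - Eulerian circuit exists iff graph is connected and all vertices have even degree
  - Eulerian path exists iff graph is connected and has 0 or 2 odd-degree vertices

Graph is connected with 0 odd-degree vertices.
Both Eulerian circuit and Eulerian path exist.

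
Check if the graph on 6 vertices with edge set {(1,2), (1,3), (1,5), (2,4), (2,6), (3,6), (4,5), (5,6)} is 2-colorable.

Step 1: Attempt 2-coloring using BFS:
  Start at vertex 1, assign color 0
  Color vertex 2 with color 1 (neighbor of 1)
  Color vertex 3 with color 1 (neighbor of 1)
  Color vertex 5 with color 1 (neighbor of 1)
  Color vertex 4 with color 0 (neighbor of 2)
  Color vertex 6 with color 0 (neighbor of 2)

Step 2: 2-coloring succeeded. No conflicts found.
  Set A (color 0): {1, 4, 6}
  Set B (color 1): {2, 3, 5}

The graph is bipartite with partition {1, 4, 6}, {2, 3, 5}.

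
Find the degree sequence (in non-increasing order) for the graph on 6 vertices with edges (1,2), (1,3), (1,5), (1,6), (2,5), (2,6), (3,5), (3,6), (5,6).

Step 1: Count edges incident to each vertex:
  deg(1) = 4 (neighbors: 2, 3, 5, 6)
  deg(2) = 3 (neighbors: 1, 5, 6)
  deg(3) = 3 (neighbors: 1, 5, 6)
  deg(4) = 0 (neighbors: none)
  deg(5) = 4 (neighbors: 1, 2, 3, 6)
  deg(6) = 4 (neighbors: 1, 2, 3, 5)

Step 2: Sort degrees in non-increasing order:
  Degrees: [4, 3, 3, 0, 4, 4] -> sorted: [4, 4, 4, 3, 3, 0]

Degree sequence: [4, 4, 4, 3, 3, 0]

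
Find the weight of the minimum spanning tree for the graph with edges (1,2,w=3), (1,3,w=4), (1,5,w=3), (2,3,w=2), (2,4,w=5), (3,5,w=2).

Apply Kruskal's algorithm (sort edges by weight, add if no cycle):

Sorted edges by weight:
  (2,3) w=2
  (3,5) w=2
  (1,5) w=3
  (1,2) w=3
  (1,3) w=4
  (2,4) w=5

Add edge (2,3) w=2 -- no cycle. Running total: 2
Add edge (3,5) w=2 -- no cycle. Running total: 4
Add edge (1,5) w=3 -- no cycle. Running total: 7
Skip edge (1,2) w=3 -- would create cycle
Skip edge (1,3) w=4 -- would create cycle
Add edge (2,4) w=5 -- no cycle. Running total: 12

MST edges: (2,3,w=2), (3,5,w=2), (1,5,w=3), (2,4,w=5)
Total MST weight: 2 + 2 + 3 + 5 = 12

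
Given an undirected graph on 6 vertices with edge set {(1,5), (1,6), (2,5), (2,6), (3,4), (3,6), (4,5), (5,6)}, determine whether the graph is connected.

Step 1: Build adjacency list from edges:
  1: 5, 6
  2: 5, 6
  3: 4, 6
  4: 3, 5
  5: 1, 2, 4, 6
  6: 1, 2, 3, 5

Step 2: Run BFS/DFS from vertex 1:
  Visited: {1, 5, 6, 2, 4, 3}
  Reached 6 of 6 vertices

Step 3: All 6 vertices reached from vertex 1, so the graph is connected.
Answer: Yes, the graph is connected.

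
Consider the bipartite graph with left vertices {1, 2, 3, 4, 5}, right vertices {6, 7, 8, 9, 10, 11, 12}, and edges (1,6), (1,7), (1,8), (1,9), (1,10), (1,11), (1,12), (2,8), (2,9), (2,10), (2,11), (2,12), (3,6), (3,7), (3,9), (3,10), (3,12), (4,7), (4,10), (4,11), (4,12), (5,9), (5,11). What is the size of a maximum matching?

Step 1: List the neighbors of each left vertex:
  1: 6, 7, 8, 9, 10, 11, 12
  2: 8, 9, 10, 11, 12
  3: 6, 7, 9, 10, 12
  4: 7, 10, 11, 12
  5: 9, 11

Step 2: Greedily match left vertices, then look for augmenting paths:
  Match 1 -- 6
  Match 2 -- 8
  Match 3 -- 7
  Match 4 -- 10
  Match 5 -- 9
  No augmenting path remains.

Step 3: Verify this is maximum:
  Matching size 5 = min(|L|, |R|) = min(5, 7), which is an upper bound, so this matching is maximum.

Maximum matching: {(1,6), (2,8), (3,7), (4,10), (5,9)}
Size: 5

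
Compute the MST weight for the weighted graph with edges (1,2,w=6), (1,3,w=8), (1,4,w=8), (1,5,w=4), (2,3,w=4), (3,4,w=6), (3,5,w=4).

Apply Kruskal's algorithm (sort edges by weight, add if no cycle):

Sorted edges by weight:
  (1,5) w=4
  (2,3) w=4
  (3,5) w=4
  (1,2) w=6
  (3,4) w=6
  (1,4) w=8
  (1,3) w=8

Add edge (1,5) w=4 -- no cycle. Running total: 4
Add edge (2,3) w=4 -- no cycle. Running total: 8
Add edge (3,5) w=4 -- no cycle. Running total: 12
Skip edge (1,2) w=6 -- would create cycle
Add edge (3,4) w=6 -- no cycle. Running total: 18

MST edges: (1,5,w=4), (2,3,w=4), (3,5,w=4), (3,4,w=6)
Total MST weight: 4 + 4 + 4 + 6 = 18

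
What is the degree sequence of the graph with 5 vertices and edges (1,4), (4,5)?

Step 1: Count edges incident to each vertex:
  deg(1) = 1 (neighbors: 4)
  deg(2) = 0 (neighbors: none)
  deg(3) = 0 (neighbors: none)
  deg(4) = 2 (neighbors: 1, 5)
  deg(5) = 1 (neighbors: 4)

Step 2: Sort degrees in non-increasing order:
  Degrees: [1, 0, 0, 2, 1] -> sorted: [2, 1, 1, 0, 0]

Degree sequence: [2, 1, 1, 0, 0]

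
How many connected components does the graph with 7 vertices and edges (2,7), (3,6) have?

Step 1: Build adjacency list from edges:
  1: (none)
  2: 7
  3: 6
  4: (none)
  5: (none)
  6: 3
  7: 2

Step 2: Run BFS/DFS from vertex 1:
  Visited: {1}
  Reached 1 of 7 vertices

Step 3: Only 1 of 7 vertices reached. Graph is disconnected.
Connected components: {1}, {2, 7}, {3, 6}, {4}, {5}
Number of connected components: 5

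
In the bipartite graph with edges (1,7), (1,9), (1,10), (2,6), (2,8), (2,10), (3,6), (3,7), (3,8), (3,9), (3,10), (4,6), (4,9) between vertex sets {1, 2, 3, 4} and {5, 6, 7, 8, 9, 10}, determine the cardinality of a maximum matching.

Step 1: List the neighbors of each left vertex:
  1: 7, 9, 10
  2: 6, 8, 10
  3: 6, 7, 8, 9, 10
  4: 6, 9

Step 2: Greedily match left vertices, then look for augmenting paths:
  Match 1 -- 7
  Match 2 -- 6
  Match 3 -- 8
  Match 4 -- 9
  No augmenting path remains.

Step 3: Verify this is maximum:
  Matching size 4 = min(|L|, |R|) = min(4, 6), which is an upper bound, so this matching is maximum.

Maximum matching: {(1,7), (2,6), (3,8), (4,9)}
Size: 4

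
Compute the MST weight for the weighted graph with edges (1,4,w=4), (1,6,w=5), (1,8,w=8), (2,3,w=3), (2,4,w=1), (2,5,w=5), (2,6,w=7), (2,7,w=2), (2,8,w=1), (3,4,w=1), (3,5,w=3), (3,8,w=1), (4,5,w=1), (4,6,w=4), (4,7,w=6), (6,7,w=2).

Apply Kruskal's algorithm (sort edges by weight, add if no cycle):

Sorted edges by weight:
  (2,4) w=1
  (2,8) w=1
  (3,8) w=1
  (3,4) w=1
  (4,5) w=1
  (2,7) w=2
  (6,7) w=2
  (2,3) w=3
  (3,5) w=3
  (1,4) w=4
  (4,6) w=4
  (1,6) w=5
  (2,5) w=5
  (4,7) w=6
  (2,6) w=7
  (1,8) w=8

Add edge (2,4) w=1 -- no cycle. Running total: 1
Add edge (2,8) w=1 -- no cycle. Running total: 2
Add edge (3,8) w=1 -- no cycle. Running total: 3
Skip edge (3,4) w=1 -- would create cycle
Add edge (4,5) w=1 -- no cycle. Running total: 4
Add edge (2,7) w=2 -- no cycle. Running total: 6
Add edge (6,7) w=2 -- no cycle. Running total: 8
Skip edge (2,3) w=3 -- would create cycle
Skip edge (3,5) w=3 -- would create cycle
Add edge (1,4) w=4 -- no cycle. Running total: 12

MST edges: (2,4,w=1), (2,8,w=1), (3,8,w=1), (4,5,w=1), (2,7,w=2), (6,7,w=2), (1,4,w=4)
Total MST weight: 1 + 1 + 1 + 1 + 2 + 2 + 4 = 12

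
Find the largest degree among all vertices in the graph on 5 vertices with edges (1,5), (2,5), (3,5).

Step 1: Count edges incident to each vertex:
  deg(1) = 1 (neighbors: 5)
  deg(2) = 1 (neighbors: 5)
  deg(3) = 1 (neighbors: 5)
  deg(4) = 0 (neighbors: none)
  deg(5) = 3 (neighbors: 1, 2, 3)

Step 2: Find maximum:
  max(1, 1, 1, 0, 3) = 3 (vertex 5)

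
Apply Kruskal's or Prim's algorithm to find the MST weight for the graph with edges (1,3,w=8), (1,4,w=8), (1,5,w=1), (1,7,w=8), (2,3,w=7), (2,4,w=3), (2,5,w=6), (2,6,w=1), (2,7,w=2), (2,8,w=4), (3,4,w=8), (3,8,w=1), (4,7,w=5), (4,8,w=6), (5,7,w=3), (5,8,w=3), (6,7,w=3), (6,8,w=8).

Apply Kruskal's algorithm (sort edges by weight, add if no cycle):

Sorted edges by weight:
  (1,5) w=1
  (2,6) w=1
  (3,8) w=1
  (2,7) w=2
  (2,4) w=3
  (5,7) w=3
  (5,8) w=3
  (6,7) w=3
  (2,8) w=4
  (4,7) w=5
  (2,5) w=6
  (4,8) w=6
  (2,3) w=7
  (1,3) w=8
  (1,7) w=8
  (1,4) w=8
  (3,4) w=8
  (6,8) w=8

Add edge (1,5) w=1 -- no cycle. Running total: 1
Add edge (2,6) w=1 -- no cycle. Running total: 2
Add edge (3,8) w=1 -- no cycle. Running total: 3
Add edge (2,7) w=2 -- no cycle. Running total: 5
Add edge (2,4) w=3 -- no cycle. Running total: 8
Add edge (5,7) w=3 -- no cycle. Running total: 11
Add edge (5,8) w=3 -- no cycle. Running total: 14

MST edges: (1,5,w=1), (2,6,w=1), (3,8,w=1), (2,7,w=2), (2,4,w=3), (5,7,w=3), (5,8,w=3)
Total MST weight: 1 + 1 + 1 + 2 + 3 + 3 + 3 = 14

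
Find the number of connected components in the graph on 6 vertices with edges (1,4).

Step 1: Build adjacency list from edges:
  1: 4
  2: (none)
  3: (none)
  4: 1
  5: (none)
  6: (none)

Step 2: Run BFS/DFS from vertex 1:
  Visited: {1, 4}
  Reached 2 of 6 vertices

Step 3: Only 2 of 6 vertices reached. Graph is disconnected.
Connected components: {1, 4}, {2}, {3}, {5}, {6}
Number of connected components: 5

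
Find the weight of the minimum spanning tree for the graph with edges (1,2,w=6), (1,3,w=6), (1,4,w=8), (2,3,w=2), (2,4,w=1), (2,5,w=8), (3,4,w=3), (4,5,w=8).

Apply Kruskal's algorithm (sort edges by weight, add if no cycle):

Sorted edges by weight:
  (2,4) w=1
  (2,3) w=2
  (3,4) w=3
  (1,2) w=6
  (1,3) w=6
  (1,4) w=8
  (2,5) w=8
  (4,5) w=8

Add edge (2,4) w=1 -- no cycle. Running total: 1
Add edge (2,3) w=2 -- no cycle. Running total: 3
Skip edge (3,4) w=3 -- would create cycle
Add edge (1,2) w=6 -- no cycle. Running total: 9
Skip edge (1,3) w=6 -- would create cycle
Skip edge (1,4) w=8 -- would create cycle
Add edge (2,5) w=8 -- no cycle. Running total: 17

MST edges: (2,4,w=1), (2,3,w=2), (1,2,w=6), (2,5,w=8)
Total MST weight: 1 + 2 + 6 + 8 = 17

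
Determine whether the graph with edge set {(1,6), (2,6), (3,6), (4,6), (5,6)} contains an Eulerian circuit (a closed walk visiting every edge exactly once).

Step 1: Find the degree of each vertex:
  deg(1) = 1
  deg(2) = 1
  deg(3) = 1
  deg(4) = 1
  deg(5) = 1
  deg(6) = 5

Step 2: Count vertices with odd degree:
  Odd-degree vertices: 1, 2, 3, 4, 5, 6 (6 total)

Step 3: Apply Euler's theorem:
  - Eulerian circuit exists iff graph is connected and all vertices have even degree
  - Eulerian path exists iff graph is connected and has 0 or 2 odd-degree vertices

Graph has 6 odd-degree vertices (need 0 or 2).
Neither Eulerian path nor Eulerian circuit exists.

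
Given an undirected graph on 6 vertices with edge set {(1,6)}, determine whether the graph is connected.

Step 1: Build adjacency list from edges:
  1: 6
  2: (none)
  3: (none)
  4: (none)
  5: (none)
  6: 1

Step 2: Run BFS/DFS from vertex 1:
  Visited: {1, 6}
  Reached 2 of 6 vertices

Step 3: Only 2 of 6 vertices reached. Graph is disconnected.
Connected components: {1, 6}, {2}, {3}, {4}, {5}
Answer: No, the graph is not connected (5 components).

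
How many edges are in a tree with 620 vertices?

A tree on n vertices always has exactly n - 1 edges.
For n = 620: edges = 620 - 1 = 619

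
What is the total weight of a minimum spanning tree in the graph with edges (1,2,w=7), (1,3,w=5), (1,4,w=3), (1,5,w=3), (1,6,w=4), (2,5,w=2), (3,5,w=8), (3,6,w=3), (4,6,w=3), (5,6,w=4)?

Apply Kruskal's algorithm (sort edges by weight, add if no cycle):

Sorted edges by weight:
  (2,5) w=2
  (1,4) w=3
  (1,5) w=3
  (3,6) w=3
  (4,6) w=3
  (1,6) w=4
  (5,6) w=4
  (1,3) w=5
  (1,2) w=7
  (3,5) w=8

Add edge (2,5) w=2 -- no cycle. Running total: 2
Add edge (1,4) w=3 -- no cycle. Running total: 5
Add edge (1,5) w=3 -- no cycle. Running total: 8
Add edge (3,6) w=3 -- no cycle. Running total: 11
Add edge (4,6) w=3 -- no cycle. Running total: 14

MST edges: (2,5,w=2), (1,4,w=3), (1,5,w=3), (3,6,w=3), (4,6,w=3)
Total MST weight: 2 + 3 + 3 + 3 + 3 = 14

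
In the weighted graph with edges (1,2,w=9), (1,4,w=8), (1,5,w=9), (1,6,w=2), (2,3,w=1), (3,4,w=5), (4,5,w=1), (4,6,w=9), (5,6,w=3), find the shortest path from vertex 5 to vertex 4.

Step 1: Build adjacency list with weights:
  1: 2(w=9), 4(w=8), 5(w=9), 6(w=2)
  2: 1(w=9), 3(w=1)
  3: 2(w=1), 4(w=5)
  4: 1(w=8), 3(w=5), 5(w=1), 6(w=9)
  5: 1(w=9), 4(w=1), 6(w=3)
  6: 1(w=2), 4(w=9), 5(w=3)

Step 2: Apply Dijkstra's algorithm from vertex 5:
  Visit vertex 5 (distance=0)
    Update dist[1] = 9
    Update dist[4] = 1
    Update dist[6] = 3
  Visit vertex 4 (distance=1)
    Update dist[3] = 6

Step 3: Shortest path: 5 -> 4
Total weight: 1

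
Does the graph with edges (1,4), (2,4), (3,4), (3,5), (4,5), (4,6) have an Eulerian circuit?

Step 1: Find the degree of each vertex:
  deg(1) = 1
  deg(2) = 1
  deg(3) = 2
  deg(4) = 5
  deg(5) = 2
  deg(6) = 1

Step 2: Count vertices with odd degree:
  Odd-degree vertices: 1, 2, 4, 6 (4 total)

Step 3: Apply Euler's theorem:
  - Eulerian circuit exists iff graph is connected and all vertices have even degree
  - Eulerian path exists iff graph is connected and has 0 or 2 odd-degree vertices

Graph has 4 odd-degree vertices (need 0 or 2).
Neither Eulerian path nor Eulerian circuit exists.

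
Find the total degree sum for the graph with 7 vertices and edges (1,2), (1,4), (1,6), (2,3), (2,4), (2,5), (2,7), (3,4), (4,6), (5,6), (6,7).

Step 1: Count edges incident to each vertex:
  deg(1) = 3 (neighbors: 2, 4, 6)
  deg(2) = 5 (neighbors: 1, 3, 4, 5, 7)
  deg(3) = 2 (neighbors: 2, 4)
  deg(4) = 4 (neighbors: 1, 2, 3, 6)
  deg(5) = 2 (neighbors: 2, 6)
  deg(6) = 4 (neighbors: 1, 4, 5, 7)
  deg(7) = 2 (neighbors: 2, 6)

Step 2: Sum all degrees:
  3 + 5 + 2 + 4 + 2 + 4 + 2 = 22

Verification: sum of degrees = 2 * |E| = 2 * 11 = 22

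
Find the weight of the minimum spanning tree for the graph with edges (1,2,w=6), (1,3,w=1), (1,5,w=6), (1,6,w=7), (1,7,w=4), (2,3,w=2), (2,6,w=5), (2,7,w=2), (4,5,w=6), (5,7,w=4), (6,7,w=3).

Apply Kruskal's algorithm (sort edges by weight, add if no cycle):

Sorted edges by weight:
  (1,3) w=1
  (2,7) w=2
  (2,3) w=2
  (6,7) w=3
  (1,7) w=4
  (5,7) w=4
  (2,6) w=5
  (1,5) w=6
  (1,2) w=6
  (4,5) w=6
  (1,6) w=7

Add edge (1,3) w=1 -- no cycle. Running total: 1
Add edge (2,7) w=2 -- no cycle. Running total: 3
Add edge (2,3) w=2 -- no cycle. Running total: 5
Add edge (6,7) w=3 -- no cycle. Running total: 8
Skip edge (1,7) w=4 -- would create cycle
Add edge (5,7) w=4 -- no cycle. Running total: 12
Skip edge (2,6) w=5 -- would create cycle
Skip edge (1,5) w=6 -- would create cycle
Skip edge (1,2) w=6 -- would create cycle
Add edge (4,5) w=6 -- no cycle. Running total: 18

MST edges: (1,3,w=1), (2,7,w=2), (2,3,w=2), (6,7,w=3), (5,7,w=4), (4,5,w=6)
Total MST weight: 1 + 2 + 2 + 3 + 4 + 6 = 18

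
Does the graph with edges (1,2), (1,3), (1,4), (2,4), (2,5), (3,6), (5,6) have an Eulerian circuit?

Step 1: Find the degree of each vertex:
  deg(1) = 3
  deg(2) = 3
  deg(3) = 2
  deg(4) = 2
  deg(5) = 2
  deg(6) = 2

Step 2: Count vertices with odd degree:
  Odd-degree vertices: 1, 2 (2 total)

Step 3: Apply Euler's theorem:
  - Eulerian circuit exists iff graph is connected and all vertices have even degree
  - Eulerian path exists iff graph is connected and has 0 or 2 odd-degree vertices

Graph is connected with exactly 2 odd-degree vertices (1, 2).
Eulerian path exists (starting and ending at the odd-degree vertices), but no Eulerian circuit.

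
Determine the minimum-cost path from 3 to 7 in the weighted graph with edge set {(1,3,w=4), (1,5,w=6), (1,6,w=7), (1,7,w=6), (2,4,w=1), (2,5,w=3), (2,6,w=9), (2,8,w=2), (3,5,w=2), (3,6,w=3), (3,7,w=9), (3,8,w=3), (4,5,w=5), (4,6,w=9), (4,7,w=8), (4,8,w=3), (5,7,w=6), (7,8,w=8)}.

Step 1: Build adjacency list with weights:
  1: 3(w=4), 5(w=6), 6(w=7), 7(w=6)
  2: 4(w=1), 5(w=3), 6(w=9), 8(w=2)
  3: 1(w=4), 5(w=2), 6(w=3), 7(w=9), 8(w=3)
  4: 2(w=1), 5(w=5), 6(w=9), 7(w=8), 8(w=3)
  5: 1(w=6), 2(w=3), 3(w=2), 4(w=5), 7(w=6)
  6: 1(w=7), 2(w=9), 3(w=3), 4(w=9)
  7: 1(w=6), 3(w=9), 4(w=8), 5(w=6), 8(w=8)
  8: 2(w=2), 3(w=3), 4(w=3), 7(w=8)

Step 2: Apply Dijkstra's algorithm from vertex 3:
  Visit vertex 3 (distance=0)
    Update dist[1] = 4
    Update dist[5] = 2
    Update dist[6] = 3
    Update dist[7] = 9
    Update dist[8] = 3
  Visit vertex 5 (distance=2)
    Update dist[2] = 5
    Update dist[4] = 7
    Update dist[7] = 8
  Visit vertex 6 (distance=3)
  Visit vertex 8 (distance=3)
    Update dist[4] = 6
  Visit vertex 1 (distance=4)
  Visit vertex 2 (distance=5)
  Visit vertex 4 (distance=6)
  Visit vertex 7 (distance=8)

Step 3: Shortest path: 3 -> 5 -> 7
Total weight: 2 + 6 = 8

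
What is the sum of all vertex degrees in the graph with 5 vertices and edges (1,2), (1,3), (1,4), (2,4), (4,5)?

Step 1: Count edges incident to each vertex:
  deg(1) = 3 (neighbors: 2, 3, 4)
  deg(2) = 2 (neighbors: 1, 4)
  deg(3) = 1 (neighbors: 1)
  deg(4) = 3 (neighbors: 1, 2, 5)
  deg(5) = 1 (neighbors: 4)

Step 2: Sum all degrees:
  3 + 2 + 1 + 3 + 1 = 10

Verification: sum of degrees = 2 * |E| = 2 * 5 = 10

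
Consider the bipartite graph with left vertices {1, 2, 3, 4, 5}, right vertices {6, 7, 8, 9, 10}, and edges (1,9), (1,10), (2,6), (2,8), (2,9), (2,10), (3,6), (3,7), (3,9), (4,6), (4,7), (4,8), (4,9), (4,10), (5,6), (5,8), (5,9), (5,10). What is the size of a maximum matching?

Step 1: List the neighbors of each left vertex:
  1: 9, 10
  2: 6, 8, 9, 10
  3: 6, 7, 9
  4: 6, 7, 8, 9, 10
  5: 6, 8, 9, 10

Step 2: Greedily match left vertices, then look for augmenting paths:
  Match 1 -- 9
  Match 2 -- 6
  Match 3 -- 7
  Match 4 -- 8
  Match 5 -- 10
  No augmenting path remains.

Step 3: Verify this is maximum:
  Matching size 5 = min(|L|, |R|) = min(5, 5), which is an upper bound, so this matching is maximum.

Maximum matching: {(1,9), (2,6), (3,7), (4,8), (5,10)}
Size: 5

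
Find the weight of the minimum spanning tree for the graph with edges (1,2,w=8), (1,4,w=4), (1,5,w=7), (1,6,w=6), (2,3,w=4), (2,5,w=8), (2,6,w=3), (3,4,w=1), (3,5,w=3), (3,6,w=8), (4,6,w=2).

Apply Kruskal's algorithm (sort edges by weight, add if no cycle):

Sorted edges by weight:
  (3,4) w=1
  (4,6) w=2
  (2,6) w=3
  (3,5) w=3
  (1,4) w=4
  (2,3) w=4
  (1,6) w=6
  (1,5) w=7
  (1,2) w=8
  (2,5) w=8
  (3,6) w=8

Add edge (3,4) w=1 -- no cycle. Running total: 1
Add edge (4,6) w=2 -- no cycle. Running total: 3
Add edge (2,6) w=3 -- no cycle. Running total: 6
Add edge (3,5) w=3 -- no cycle. Running total: 9
Add edge (1,4) w=4 -- no cycle. Running total: 13

MST edges: (3,4,w=1), (4,6,w=2), (2,6,w=3), (3,5,w=3), (1,4,w=4)
Total MST weight: 1 + 2 + 3 + 3 + 4 = 13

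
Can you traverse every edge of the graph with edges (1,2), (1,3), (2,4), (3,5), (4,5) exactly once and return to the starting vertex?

Step 1: Find the degree of each vertex:
  deg(1) = 2
  deg(2) = 2
  deg(3) = 2
  deg(4) = 2
  deg(5) = 2

Step 2: Count vertices with odd degree:
  All vertices have even degree (0 odd-degree vertices)

Step 3: Apply Euler's theorem:
  - Eulerian circuit exists iff graph is connected and all vertices have even degree
  - Eulerian path exists iff graph is connected and has 0 or 2 odd-degree vertices

Graph is connected with 0 odd-degree vertices.
Both Eulerian circuit and Eulerian path exist.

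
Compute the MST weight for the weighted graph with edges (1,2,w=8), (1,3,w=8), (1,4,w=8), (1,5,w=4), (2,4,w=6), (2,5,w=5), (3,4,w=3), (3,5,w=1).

Apply Kruskal's algorithm (sort edges by weight, add if no cycle):

Sorted edges by weight:
  (3,5) w=1
  (3,4) w=3
  (1,5) w=4
  (2,5) w=5
  (2,4) w=6
  (1,2) w=8
  (1,4) w=8
  (1,3) w=8

Add edge (3,5) w=1 -- no cycle. Running total: 1
Add edge (3,4) w=3 -- no cycle. Running total: 4
Add edge (1,5) w=4 -- no cycle. Running total: 8
Add edge (2,5) w=5 -- no cycle. Running total: 13

MST edges: (3,5,w=1), (3,4,w=3), (1,5,w=4), (2,5,w=5)
Total MST weight: 1 + 3 + 4 + 5 = 13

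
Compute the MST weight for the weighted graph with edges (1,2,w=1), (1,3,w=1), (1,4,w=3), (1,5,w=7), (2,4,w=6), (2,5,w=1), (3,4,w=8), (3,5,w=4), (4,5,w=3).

Apply Kruskal's algorithm (sort edges by weight, add if no cycle):

Sorted edges by weight:
  (1,2) w=1
  (1,3) w=1
  (2,5) w=1
  (1,4) w=3
  (4,5) w=3
  (3,5) w=4
  (2,4) w=6
  (1,5) w=7
  (3,4) w=8

Add edge (1,2) w=1 -- no cycle. Running total: 1
Add edge (1,3) w=1 -- no cycle. Running total: 2
Add edge (2,5) w=1 -- no cycle. Running total: 3
Add edge (1,4) w=3 -- no cycle. Running total: 6

MST edges: (1,2,w=1), (1,3,w=1), (2,5,w=1), (1,4,w=3)
Total MST weight: 1 + 1 + 1 + 3 = 6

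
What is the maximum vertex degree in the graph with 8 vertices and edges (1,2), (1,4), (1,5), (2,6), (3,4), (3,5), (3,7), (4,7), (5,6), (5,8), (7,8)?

Step 1: Count edges incident to each vertex:
  deg(1) = 3 (neighbors: 2, 4, 5)
  deg(2) = 2 (neighbors: 1, 6)
  deg(3) = 3 (neighbors: 4, 5, 7)
  deg(4) = 3 (neighbors: 1, 3, 7)
  deg(5) = 4 (neighbors: 1, 3, 6, 8)
  deg(6) = 2 (neighbors: 2, 5)
  deg(7) = 3 (neighbors: 3, 4, 8)
  deg(8) = 2 (neighbors: 5, 7)

Step 2: Find maximum:
  max(3, 2, 3, 3, 4, 2, 3, 2) = 4 (vertex 5)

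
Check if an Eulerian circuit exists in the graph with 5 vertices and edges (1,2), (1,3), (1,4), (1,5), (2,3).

Step 1: Find the degree of each vertex:
  deg(1) = 4
  deg(2) = 2
  deg(3) = 2
  deg(4) = 1
  deg(5) = 1

Step 2: Count vertices with odd degree:
  Odd-degree vertices: 4, 5 (2 total)

Step 3: Apply Euler's theorem:
  - Eulerian circuit exists iff graph is connected and all vertices have even degree
  - Eulerian path exists iff graph is connected and has 0 or 2 odd-degree vertices

Graph is connected with exactly 2 odd-degree vertices (4, 5).
Eulerian path exists (starting and ending at the odd-degree vertices), but no Eulerian circuit.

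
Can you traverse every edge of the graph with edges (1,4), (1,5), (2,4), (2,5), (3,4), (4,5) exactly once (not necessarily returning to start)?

Step 1: Find the degree of each vertex:
  deg(1) = 2
  deg(2) = 2
  deg(3) = 1
  deg(4) = 4
  deg(5) = 3

Step 2: Count vertices with odd degree:
  Odd-degree vertices: 3, 5 (2 total)

Step 3: Apply Euler's theorem:
  - Eulerian circuit exists iff graph is connected and all vertices have even degree
  - Eulerian path exists iff graph is connected and has 0 or 2 odd-degree vertices

Graph is connected with exactly 2 odd-degree vertices (3, 5).
Eulerian path exists (starting and ending at the odd-degree vertices), but no Eulerian circuit.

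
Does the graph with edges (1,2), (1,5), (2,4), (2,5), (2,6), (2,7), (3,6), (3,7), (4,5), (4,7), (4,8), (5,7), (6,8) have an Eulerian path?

Step 1: Find the degree of each vertex:
  deg(1) = 2
  deg(2) = 5
  deg(3) = 2
  deg(4) = 4
  deg(5) = 4
  deg(6) = 3
  deg(7) = 4
  deg(8) = 2

Step 2: Count vertices with odd degree:
  Odd-degree vertices: 2, 6 (2 total)

Step 3: Apply Euler's theorem:
  - Eulerian circuit exists iff graph is connected and all vertices have even degree
  - Eulerian path exists iff graph is connected and has 0 or 2 odd-degree vertices

Graph is connected with exactly 2 odd-degree vertices (2, 6).
Eulerian path exists (starting and ending at the odd-degree vertices), but no Eulerian circuit.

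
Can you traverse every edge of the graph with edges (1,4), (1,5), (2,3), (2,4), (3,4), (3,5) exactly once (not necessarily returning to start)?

Step 1: Find the degree of each vertex:
  deg(1) = 2
  deg(2) = 2
  deg(3) = 3
  deg(4) = 3
  deg(5) = 2

Step 2: Count vertices with odd degree:
  Odd-degree vertices: 3, 4 (2 total)

Step 3: Apply Euler's theorem:
  - Eulerian circuit exists iff graph is connected and all vertices have even degree
  - Eulerian path exists iff graph is connected and has 0 or 2 odd-degree vertices

Graph is connected with exactly 2 odd-degree vertices (3, 4).
Eulerian path exists (starting and ending at the odd-degree vertices), but no Eulerian circuit.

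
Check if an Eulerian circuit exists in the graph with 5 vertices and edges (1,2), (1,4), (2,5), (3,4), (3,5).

Step 1: Find the degree of each vertex:
  deg(1) = 2
  deg(2) = 2
  deg(3) = 2
  deg(4) = 2
  deg(5) = 2

Step 2: Count vertices with odd degree:
  All vertices have even degree (0 odd-degree vertices)

Step 3: Apply Euler's theorem:
  - Eulerian circuit exists iff graph is connected and all vertices have even degree
  - Eulerian path exists iff graph is connected and has 0 or 2 odd-degree vertices

Graph is connected with 0 odd-degree vertices.
Both Eulerian circuit and Eulerian path exist.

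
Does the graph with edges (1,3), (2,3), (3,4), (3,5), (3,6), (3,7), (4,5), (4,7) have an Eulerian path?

Step 1: Find the degree of each vertex:
  deg(1) = 1
  deg(2) = 1
  deg(3) = 6
  deg(4) = 3
  deg(5) = 2
  deg(6) = 1
  deg(7) = 2

Step 2: Count vertices with odd degree:
  Odd-degree vertices: 1, 2, 4, 6 (4 total)

Step 3: Apply Euler's theorem:
  - Eulerian circuit exists iff graph is connected and all vertices have even degree
  - Eulerian path exists iff graph is connected and has 0 or 2 odd-degree vertices

Graph has 4 odd-degree vertices (need 0 or 2).
Neither Eulerian path nor Eulerian circuit exists.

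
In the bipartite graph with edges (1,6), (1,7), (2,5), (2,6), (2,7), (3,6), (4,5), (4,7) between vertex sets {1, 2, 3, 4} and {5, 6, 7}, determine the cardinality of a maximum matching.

Step 1: List the neighbors of each left vertex:
  1: 6, 7
  2: 5, 6, 7
  3: 6
  4: 5, 7

Step 2: Greedily match left vertices, then look for augmenting paths:
  Match 1 -- 6
  Match 2 -- 5
  Match 4 -- 7
  No augmenting path remains.

Step 3: Verify this is maximum:
  Matching size 3 = min(|L|, |R|) = min(4, 3), which is an upper bound, so this matching is maximum.

Maximum matching: {(1,6), (2,5), (4,7)}
Size: 3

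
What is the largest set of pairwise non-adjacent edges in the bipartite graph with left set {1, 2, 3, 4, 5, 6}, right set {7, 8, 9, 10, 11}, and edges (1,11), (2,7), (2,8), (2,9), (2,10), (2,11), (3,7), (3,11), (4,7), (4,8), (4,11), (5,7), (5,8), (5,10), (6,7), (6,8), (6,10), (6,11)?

Step 1: List the neighbors of each left vertex:
  1: 11
  2: 7, 8, 9, 10, 11
  3: 7, 11
  4: 7, 8, 11
  5: 7, 8, 10
  6: 7, 8, 10, 11

Step 2: Greedily match left vertices, then look for augmenting paths:
  Match 1 -- 11
  Match 2 -- 9
  Match 3 -- 7
  Match 4 -- 8
  Match 5 -- 10
  No augmenting path remains.

Step 3: Verify this is maximum:
  Matching size 5 = min(|L|, |R|) = min(6, 5), which is an upper bound, so this matching is maximum.

Maximum matching: {(1,11), (2,9), (3,7), (4,8), (5,10)}
Size: 5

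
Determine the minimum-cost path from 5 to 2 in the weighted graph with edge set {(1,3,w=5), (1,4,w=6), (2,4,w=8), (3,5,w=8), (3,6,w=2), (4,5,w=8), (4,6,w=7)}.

Step 1: Build adjacency list with weights:
  1: 3(w=5), 4(w=6)
  2: 4(w=8)
  3: 1(w=5), 5(w=8), 6(w=2)
  4: 1(w=6), 2(w=8), 5(w=8), 6(w=7)
  5: 3(w=8), 4(w=8)
  6: 3(w=2), 4(w=7)

Step 2: Apply Dijkstra's algorithm from vertex 5:
  Visit vertex 5 (distance=0)
    Update dist[3] = 8
    Update dist[4] = 8
  Visit vertex 3 (distance=8)
    Update dist[1] = 13
    Update dist[6] = 10
  Visit vertex 4 (distance=8)
    Update dist[2] = 16
  Visit vertex 6 (distance=10)
  Visit vertex 1 (distance=13)
  Visit vertex 2 (distance=16)

Step 3: Shortest path: 5 -> 4 -> 2
Total weight: 8 + 8 = 16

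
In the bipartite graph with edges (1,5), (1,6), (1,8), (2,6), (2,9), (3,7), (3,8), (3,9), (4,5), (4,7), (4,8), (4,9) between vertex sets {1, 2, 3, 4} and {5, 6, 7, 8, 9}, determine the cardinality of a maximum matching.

Step 1: List the neighbors of each left vertex:
  1: 5, 6, 8
  2: 6, 9
  3: 7, 8, 9
  4: 5, 7, 8, 9

Step 2: Greedily match left vertices, then look for augmenting paths:
  Match 1 -- 5
  Match 2 -- 6
  Match 3 -- 7
  Match 4 -- 8
  No augmenting path remains.

Step 3: Verify this is maximum:
  Matching size 4 = min(|L|, |R|) = min(4, 5), which is an upper bound, so this matching is maximum.

Maximum matching: {(1,5), (2,6), (3,7), (4,8)}
Size: 4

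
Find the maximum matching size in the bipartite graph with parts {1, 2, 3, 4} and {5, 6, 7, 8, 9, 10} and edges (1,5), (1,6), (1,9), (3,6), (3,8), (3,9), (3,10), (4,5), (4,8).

Step 1: List the neighbors of each left vertex:
  1: 5, 6, 9
  2: (none)
  3: 6, 8, 9, 10
  4: 5, 8

Step 2: Greedily match left vertices, then look for augmenting paths:
  Match 1 -- 5
  Match 3 -- 6
  Match 4 -- 8
  No augmenting path remains.

Step 3: Verify this is maximum:
  Matching has size 3. The vertex set {1, 3, 4} covers every edge and has size 3; any matching has at most one edge per cover vertex, so 3 is maximum (König's theorem).

Maximum matching: {(1,5), (3,6), (4,8)}
Size: 3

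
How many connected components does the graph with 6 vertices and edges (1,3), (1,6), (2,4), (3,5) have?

Step 1: Build adjacency list from edges:
  1: 3, 6
  2: 4
  3: 1, 5
  4: 2
  5: 3
  6: 1

Step 2: Run BFS/DFS from vertex 1:
  Visited: {1, 3, 6, 5}
  Reached 4 of 6 vertices

Step 3: Only 4 of 6 vertices reached. Graph is disconnected.
Connected components: {1, 3, 5, 6}, {2, 4}
Number of connected components: 2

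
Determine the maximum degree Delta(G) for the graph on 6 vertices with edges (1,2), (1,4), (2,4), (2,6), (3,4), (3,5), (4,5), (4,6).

Step 1: Count edges incident to each vertex:
  deg(1) = 2 (neighbors: 2, 4)
  deg(2) = 3 (neighbors: 1, 4, 6)
  deg(3) = 2 (neighbors: 4, 5)
  deg(4) = 5 (neighbors: 1, 2, 3, 5, 6)
  deg(5) = 2 (neighbors: 3, 4)
  deg(6) = 2 (neighbors: 2, 4)

Step 2: Find maximum:
  max(2, 3, 2, 5, 2, 2) = 5 (vertex 4)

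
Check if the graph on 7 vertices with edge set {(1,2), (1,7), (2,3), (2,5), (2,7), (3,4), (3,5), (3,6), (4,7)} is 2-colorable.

Step 1: Attempt 2-coloring using BFS:
  Start at vertex 1, assign color 0
  Color vertex 2 with color 1 (neighbor of 1)
  Color vertex 7 with color 1 (neighbor of 1)
  Color vertex 3 with color 0 (neighbor of 2)
  Color vertex 5 with color 0 (neighbor of 2)

Step 2: Conflict found! Vertices 2 and 7 are adjacent but have the same color.
This means the graph contains an odd cycle.

The graph is NOT bipartite.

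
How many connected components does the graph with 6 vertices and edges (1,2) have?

Step 1: Build adjacency list from edges:
  1: 2
  2: 1
  3: (none)
  4: (none)
  5: (none)
  6: (none)

Step 2: Run BFS/DFS from vertex 1:
  Visited: {1, 2}
  Reached 2 of 6 vertices

Step 3: Only 2 of 6 vertices reached. Graph is disconnected.
Connected components: {1, 2}, {3}, {4}, {5}, {6}
Number of connected components: 5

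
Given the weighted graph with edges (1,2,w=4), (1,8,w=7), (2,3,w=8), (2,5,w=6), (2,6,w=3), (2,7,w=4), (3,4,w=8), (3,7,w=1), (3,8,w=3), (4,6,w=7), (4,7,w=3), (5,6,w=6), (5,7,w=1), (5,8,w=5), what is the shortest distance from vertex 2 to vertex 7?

Step 1: Build adjacency list with weights:
  1: 2(w=4), 8(w=7)
  2: 1(w=4), 3(w=8), 5(w=6), 6(w=3), 7(w=4)
  3: 2(w=8), 4(w=8), 7(w=1), 8(w=3)
  4: 3(w=8), 6(w=7), 7(w=3)
  5: 2(w=6), 6(w=6), 7(w=1), 8(w=5)
  6: 2(w=3), 4(w=7), 5(w=6)
  7: 2(w=4), 3(w=1), 4(w=3), 5(w=1)
  8: 1(w=7), 3(w=3), 5(w=5)

Step 2: Apply Dijkstra's algorithm from vertex 2:
  Visit vertex 2 (distance=0)
    Update dist[1] = 4
    Update dist[3] = 8
    Update dist[5] = 6
    Update dist[6] = 3
    Update dist[7] = 4
  Visit vertex 6 (distance=3)
    Update dist[4] = 10
  Visit vertex 1 (distance=4)
    Update dist[8] = 11
  Visit vertex 7 (distance=4)
    Update dist[3] = 5
    Update dist[4] = 7
    Update dist[5] = 5

Step 3: Shortest path: 2 -> 7
Total weight: 4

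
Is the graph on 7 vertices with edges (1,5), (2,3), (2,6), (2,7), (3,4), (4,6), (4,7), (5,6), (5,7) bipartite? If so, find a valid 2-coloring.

Step 1: Attempt 2-coloring using BFS:
  Start at vertex 1, assign color 0
  Color vertex 5 with color 1 (neighbor of 1)
  Color vertex 6 with color 0 (neighbor of 5)
  Color vertex 7 with color 0 (neighbor of 5)
  Color vertex 2 with color 1 (neighbor of 6)
  Color vertex 4 with color 1 (neighbor of 6)
  Color vertex 3 with color 0 (neighbor of 2)

Step 2: 2-coloring succeeded. No conflicts found.
  Set A (color 0): {1, 3, 6, 7}
  Set B (color 1): {2, 4, 5}

The graph is bipartite with partition {1, 3, 6, 7}, {2, 4, 5}.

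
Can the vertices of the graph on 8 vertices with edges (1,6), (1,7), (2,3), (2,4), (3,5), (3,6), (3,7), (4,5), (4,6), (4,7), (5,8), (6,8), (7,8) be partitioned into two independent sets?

Step 1: Attempt 2-coloring using BFS:
  Start at vertex 1, assign color 0
  Color vertex 6 with color 1 (neighbor of 1)
  Color vertex 7 with color 1 (neighbor of 1)
  Color vertex 3 with color 0 (neighbor of 6)
  Color vertex 4 with color 0 (neighbor of 6)
  Color vertex 8 with color 0 (neighbor of 6)
  Color vertex 2 with color 1 (neighbor of 3)
  Color vertex 5 with color 1 (neighbor of 3)

Step 2: 2-coloring succeeded. No conflicts found.
  Set A (color 0): {1, 3, 4, 8}
  Set B (color 1): {2, 5, 6, 7}

The graph is bipartite with partition {1, 3, 4, 8}, {2, 5, 6, 7}.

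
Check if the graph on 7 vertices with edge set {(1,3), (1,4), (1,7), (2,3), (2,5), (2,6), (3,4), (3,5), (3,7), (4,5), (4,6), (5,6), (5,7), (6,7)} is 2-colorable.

Step 1: Attempt 2-coloring using BFS:
  Start at vertex 1, assign color 0
  Color vertex 3 with color 1 (neighbor of 1)
  Color vertex 4 with color 1 (neighbor of 1)
  Color vertex 7 with color 1 (neighbor of 1)
  Color vertex 2 with color 0 (neighbor of 3)

Step 2: Conflict found! Vertices 3 and 4 are adjacent but have the same color.
This means the graph contains an odd cycle.

The graph is NOT bipartite.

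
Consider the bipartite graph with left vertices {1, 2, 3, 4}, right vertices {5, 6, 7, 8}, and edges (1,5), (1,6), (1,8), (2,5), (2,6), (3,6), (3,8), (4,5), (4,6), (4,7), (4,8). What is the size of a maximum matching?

Step 1: List the neighbors of each left vertex:
  1: 5, 6, 8
  2: 5, 6
  3: 6, 8
  4: 5, 6, 7, 8

Step 2: Greedily match left vertices, then look for augmenting paths:
  Match 1 -- 5
  Match 2 -- 6
  Match 3 -- 8
  Match 4 -- 7
  No augmenting path remains.

Step 3: Verify this is maximum:
  Matching size 4 = min(|L|, |R|) = min(4, 4), which is an upper bound, so this matching is maximum.

Maximum matching: {(1,5), (2,6), (3,8), (4,7)}
Size: 4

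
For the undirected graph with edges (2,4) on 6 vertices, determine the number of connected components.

Step 1: Build adjacency list from edges:
  1: (none)
  2: 4
  3: (none)
  4: 2
  5: (none)
  6: (none)

Step 2: Run BFS/DFS from vertex 1:
  Visited: {1}
  Reached 1 of 6 vertices

Step 3: Only 1 of 6 vertices reached. Graph is disconnected.
Connected components: {1}, {2, 4}, {3}, {5}, {6}
Number of connected components: 5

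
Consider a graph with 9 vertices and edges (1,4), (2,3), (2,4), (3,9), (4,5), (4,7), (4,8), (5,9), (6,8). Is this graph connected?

Step 1: Build adjacency list from edges:
  1: 4
  2: 3, 4
  3: 2, 9
  4: 1, 2, 5, 7, 8
  5: 4, 9
  6: 8
  7: 4
  8: 4, 6
  9: 3, 5

Step 2: Run BFS/DFS from vertex 1:
  Visited: {1, 4, 2, 5, 7, 8, 3, 9, 6}
  Reached 9 of 9 vertices

Step 3: All 9 vertices reached from vertex 1, so the graph is connected.
Answer: Yes, the graph is connected.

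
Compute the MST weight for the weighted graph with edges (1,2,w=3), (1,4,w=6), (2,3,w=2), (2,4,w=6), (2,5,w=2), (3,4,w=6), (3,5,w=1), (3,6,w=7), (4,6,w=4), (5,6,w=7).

Apply Kruskal's algorithm (sort edges by weight, add if no cycle):

Sorted edges by weight:
  (3,5) w=1
  (2,3) w=2
  (2,5) w=2
  (1,2) w=3
  (4,6) w=4
  (1,4) w=6
  (2,4) w=6
  (3,4) w=6
  (3,6) w=7
  (5,6) w=7

Add edge (3,5) w=1 -- no cycle. Running total: 1
Add edge (2,3) w=2 -- no cycle. Running total: 3
Skip edge (2,5) w=2 -- would create cycle
Add edge (1,2) w=3 -- no cycle. Running total: 6
Add edge (4,6) w=4 -- no cycle. Running total: 10
Add edge (1,4) w=6 -- no cycle. Running total: 16

MST edges: (3,5,w=1), (2,3,w=2), (1,2,w=3), (4,6,w=4), (1,4,w=6)
Total MST weight: 1 + 2 + 3 + 4 + 6 = 16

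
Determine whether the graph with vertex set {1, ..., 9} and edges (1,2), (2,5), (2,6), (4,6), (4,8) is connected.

Step 1: Build adjacency list from edges:
  1: 2
  2: 1, 5, 6
  3: (none)
  4: 6, 8
  5: 2
  6: 2, 4
  7: (none)
  8: 4
  9: (none)

Step 2: Run BFS/DFS from vertex 1:
  Visited: {1, 2, 5, 6, 4, 8}
  Reached 6 of 9 vertices

Step 3: Only 6 of 9 vertices reached. Graph is disconnected.
Connected components: {1, 2, 4, 5, 6, 8}, {3}, {7}, {9}
Answer: No, the graph is not connected (4 components).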